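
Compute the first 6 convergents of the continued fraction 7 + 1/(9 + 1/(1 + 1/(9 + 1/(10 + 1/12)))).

7/1, 64/9, 71/10, 703/99, 7101/1000, 85915/12099

Using the convergent recurrence p_i = a_i*p_{i-1} + p_{i-2}, q_i = a_i*q_{i-1} + q_{i-2} with p_{-2}=0, p_{-1}=1, q_{-2}=1, q_{-1}=0:
  i=0: a_0=7, p_0 = 7*1 + 0 = 7, q_0 = 7*0 + 1 = 1.
  i=1: a_1=9, p_1 = 9*7 + 1 = 64, q_1 = 9*1 + 0 = 9.
  i=2: a_2=1, p_2 = 1*64 + 7 = 71, q_2 = 1*9 + 1 = 10.
  i=3: a_3=9, p_3 = 9*71 + 64 = 703, q_3 = 9*10 + 9 = 99.
  i=4: a_4=10, p_4 = 10*703 + 71 = 7101, q_4 = 10*99 + 10 = 1000.
  i=5: a_5=12, p_5 = 12*7101 + 703 = 85915, q_5 = 12*1000 + 99 = 12099.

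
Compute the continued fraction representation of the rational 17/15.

[1; 7, 2]

Run the Euclidean algorithm on 17 and 15; the successive quotients are the partial quotients a_0, a_1, ... (each step inverts the fractional part left over by the previous one):
  17 = 1*15 + 2, so a_0 = 1.
  15 = 7*2 + 1, so a_1 = 7.
  2 = 2*1 + 0, so a_2 = 2.
The remainder reaches 0 after 3 divisions, so the expansion has 3 partial quotients, read off in order.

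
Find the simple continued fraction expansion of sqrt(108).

Write x_i = (sqrt(108) + m_i)/d_i with (m_0, d_0) = (0, 1). a_0 = floor(sqrt(108)) = 10, since 10^2 = 100 <= 108 < 121 = 11^2.
Iterate m_{i+1} = d_i*a_i - m_i, d_{i+1} = (108 - m_{i+1}^2)/d_i, a_{i+1} = floor((a_0 + m_{i+1})/d_{i+1}):
  m_1 = 1*10 - 0 = 10, d_1 = (108 - 10^2)/1 = 8/1 = 8, a_1 = floor((10 + 10)/8) = 2.
  m_2 = 8*2 - 10 = 6, d_2 = (108 - 6^2)/8 = 72/8 = 9, a_2 = floor((10 + 6)/9) = 1.
  m_3 = 9*1 - 6 = 3, d_3 = (108 - 3^2)/9 = 99/9 = 11, a_3 = floor((10 + 3)/11) = 1.
  m_4 = 11*1 - 3 = 8, d_4 = (108 - 8^2)/11 = 44/11 = 4, a_4 = floor((10 + 8)/4) = 4.
  m_5 = 4*4 - 8 = 8, d_5 = (108 - 8^2)/4 = 44/4 = 11, a_5 = floor((10 + 8)/11) = 1.
  m_6 = 11*1 - 8 = 3, d_6 = (108 - 3^2)/11 = 99/11 = 9, a_6 = floor((10 + 3)/9) = 1.
  m_7 = 9*1 - 3 = 6, d_7 = (108 - 6^2)/9 = 72/9 = 8, a_7 = floor((10 + 6)/8) = 2.
  m_8 = 8*2 - 6 = 10, d_8 = (108 - 10^2)/8 = 8/8 = 1, a_8 = floor((10 + 10)/1) = 20.
  m_9 = 1*20 - 10 = 10, d_9 = (108 - 10^2)/1 = 8/1 = 8: (m_9, d_9) = (m_1, d_1) = (10, 8), so from here the quotients repeat a_1, ..., a_8; the period length is 8.
Hence the expansion of sqrt(108) is a_0 = 10 followed by the repeating block 2, 1, 1, 4, 1, 1, 2, 20 (period 8).

[10; (2, 1, 1, 4, 1, 1, 2, 20)]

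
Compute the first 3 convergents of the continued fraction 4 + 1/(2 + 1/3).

Using the convergent recurrence p_i = a_i*p_{i-1} + p_{i-2}, q_i = a_i*q_{i-1} + q_{i-2} with p_{-2}=0, p_{-1}=1, q_{-2}=1, q_{-1}=0:
  i=0: a_0=4, p_0 = 4*1 + 0 = 4, q_0 = 4*0 + 1 = 1.
  i=1: a_1=2, p_1 = 2*4 + 1 = 9, q_1 = 2*1 + 0 = 2.
  i=2: a_2=3, p_2 = 3*9 + 4 = 31, q_2 = 3*2 + 1 = 7.

4/1, 9/2, 31/7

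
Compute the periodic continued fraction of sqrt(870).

[29; (2, 58)]

Write x_i = (sqrt(870) + m_i)/d_i with (m_0, d_0) = (0, 1). a_0 = floor(sqrt(870)) = 29, since 29^2 = 841 <= 870 < 900 = 30^2.
Iterate m_{i+1} = d_i*a_i - m_i, d_{i+1} = (870 - m_{i+1}^2)/d_i, a_{i+1} = floor((a_0 + m_{i+1})/d_{i+1}):
  m_1 = 1*29 - 0 = 29, d_1 = (870 - 29^2)/1 = 29/1 = 29, a_1 = floor((29 + 29)/29) = 2.
  m_2 = 29*2 - 29 = 29, d_2 = (870 - 29^2)/29 = 29/29 = 1, a_2 = floor((29 + 29)/1) = 58.
  m_3 = 1*58 - 29 = 29, d_3 = (870 - 29^2)/1 = 29/1 = 29: (m_3, d_3) = (m_1, d_1) = (29, 29), so from here the quotients repeat a_1, a_2; the period length is 2.
Hence the expansion of sqrt(870) is a_0 = 29 followed by the repeating block 2, 58 (period 2).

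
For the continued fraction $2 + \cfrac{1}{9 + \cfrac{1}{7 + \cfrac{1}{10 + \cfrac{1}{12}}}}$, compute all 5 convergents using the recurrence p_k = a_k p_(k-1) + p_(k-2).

2/1, 19/9, 135/64, 1369/649, 16563/7852

Using the convergent recurrence p_i = a_i*p_{i-1} + p_{i-2}, q_i = a_i*q_{i-1} + q_{i-2} with p_{-2}=0, p_{-1}=1, q_{-2}=1, q_{-1}=0:
  i=0: a_0=2, p_0 = 2*1 + 0 = 2, q_0 = 2*0 + 1 = 1.
  i=1: a_1=9, p_1 = 9*2 + 1 = 19, q_1 = 9*1 + 0 = 9.
  i=2: a_2=7, p_2 = 7*19 + 2 = 135, q_2 = 7*9 + 1 = 64.
  i=3: a_3=10, p_3 = 10*135 + 19 = 1369, q_3 = 10*64 + 9 = 649.
  i=4: a_4=12, p_4 = 12*1369 + 135 = 16563, q_4 = 12*649 + 64 = 7852.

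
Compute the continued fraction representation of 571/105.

[5; 2, 3, 1, 1, 6]

Run the Euclidean algorithm on 571 and 105; the successive quotients are the partial quotients a_0, a_1, ... (each step inverts the fractional part left over by the previous one):
  571 = 5*105 + 46, so a_0 = 5.
  105 = 2*46 + 13, so a_1 = 2.
  46 = 3*13 + 7, so a_2 = 3.
  13 = 1*7 + 6, so a_3 = 1.
  7 = 1*6 + 1, so a_4 = 1.
  6 = 6*1 + 0, so a_5 = 6.
The remainder reaches 0 after 6 divisions, so the expansion has 6 partial quotients, read off in order.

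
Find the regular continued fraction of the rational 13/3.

Run the Euclidean algorithm on 13 and 3; the successive quotients are the partial quotients a_0, a_1, ... (each step inverts the fractional part left over by the previous one):
  13 = 4*3 + 1, so a_0 = 4.
  3 = 3*1 + 0, so a_1 = 3.
The remainder reaches 0 after 2 divisions, so the expansion has 2 partial quotients, read off in order.

[4; 3]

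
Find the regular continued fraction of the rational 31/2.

[15; 2]

Run the Euclidean algorithm on 31 and 2; the successive quotients are the partial quotients a_0, a_1, ... (each step inverts the fractional part left over by the previous one):
  31 = 15*2 + 1, so a_0 = 15.
  2 = 2*1 + 0, so a_1 = 2.
The remainder reaches 0 after 2 divisions, so the expansion has 2 partial quotients, read off in order.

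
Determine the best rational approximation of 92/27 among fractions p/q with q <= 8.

17/5

Expand x = 92/27 as a continued fraction with the Euclidean algorithm:
  92 = 3*27 + 11, so a_0 = 3.
  27 = 2*11 + 5, so a_1 = 2.
  11 = 2*5 + 1, so a_2 = 2.
  5 = 5*1 + 0, so a_3 = 5.
so x = [3; 2, 2, 5].
Convergents (p_i = a_i*p_{i-1} + p_{i-2}, q_i = a_i*q_{i-1} + q_{i-2} with p_{-2}=0, p_{-1}=1, q_{-2}=1, q_{-1}=0), until the denominator exceeds 8:
  i=0: a_0=3, p_0 = 3*1 + 0 = 3, q_0 = 3*0 + 1 = 1.
  i=1: a_1=2, p_1 = 2*3 + 1 = 7, q_1 = 2*1 + 0 = 2.
  i=2: a_2=2, p_2 = 2*7 + 3 = 17, q_2 = 2*2 + 1 = 5.
  i=3: a_3=5, p_3 = 5*17 + 7 = 92, q_3 = 5*5 + 2 = 27.
q_3 = 27 > 8, so the last convergent with denominator <= 8 is p_2/q_2 = 17/5.
The closest fraction with denominator <= 8 is either p_2/q_2 or the intermediate fraction (k*p_2 + p_1)/(k*q_2 + q_1) with the largest k >= 1 whose denominator stays <= 8; these approach x as k grows, and every other convergent or intermediate fraction in range is farther away.
Largest k: floor((8 - q_1)/q_2) = floor((8 - 2)/5) = 1.
That gives (1*17 + 7)/(1*5 + 2) = 24/7.
Compare the errors: |x - 17/5| = |92*5 - 17*27|/(27*5) = 1/135, and |x - 24/7| = |92*7 - 24*27|/(27*7) = 4/189.
Cross-multiplying, 1*189 = 189 < 540 = 4*135, so 1/135 is smaller: the convergent 17/5 is closer to x than 24/7.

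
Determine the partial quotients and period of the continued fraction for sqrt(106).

[10; (3, 2, 1, 1, 1, 1, 2, 3, 20)]

Write x_i = (sqrt(106) + m_i)/d_i with (m_0, d_0) = (0, 1). a_0 = floor(sqrt(106)) = 10, since 10^2 = 100 <= 106 < 121 = 11^2.
Iterate m_{i+1} = d_i*a_i - m_i, d_{i+1} = (106 - m_{i+1}^2)/d_i, a_{i+1} = floor((a_0 + m_{i+1})/d_{i+1}):
  m_1 = 1*10 - 0 = 10, d_1 = (106 - 10^2)/1 = 6/1 = 6, a_1 = floor((10 + 10)/6) = 3.
  m_2 = 6*3 - 10 = 8, d_2 = (106 - 8^2)/6 = 42/6 = 7, a_2 = floor((10 + 8)/7) = 2.
  m_3 = 7*2 - 8 = 6, d_3 = (106 - 6^2)/7 = 70/7 = 10, a_3 = floor((10 + 6)/10) = 1.
  m_4 = 10*1 - 6 = 4, d_4 = (106 - 4^2)/10 = 90/10 = 9, a_4 = floor((10 + 4)/9) = 1.
  m_5 = 9*1 - 4 = 5, d_5 = (106 - 5^2)/9 = 81/9 = 9, a_5 = floor((10 + 5)/9) = 1.
  m_6 = 9*1 - 5 = 4, d_6 = (106 - 4^2)/9 = 90/9 = 10, a_6 = floor((10 + 4)/10) = 1.
  m_7 = 10*1 - 4 = 6, d_7 = (106 - 6^2)/10 = 70/10 = 7, a_7 = floor((10 + 6)/7) = 2.
  m_8 = 7*2 - 6 = 8, d_8 = (106 - 8^2)/7 = 42/7 = 6, a_8 = floor((10 + 8)/6) = 3.
  m_9 = 6*3 - 8 = 10, d_9 = (106 - 10^2)/6 = 6/6 = 1, a_9 = floor((10 + 10)/1) = 20.
  m_10 = 1*20 - 10 = 10, d_10 = (106 - 10^2)/1 = 6/1 = 6: (m_10, d_10) = (m_1, d_1) = (10, 6), so from here the quotients repeat a_1, ..., a_9; the period length is 9.
Hence the expansion of sqrt(106) is a_0 = 10 followed by the repeating block 3, 2, 1, 1, 1, 1, 2, 3, 20 (period 9).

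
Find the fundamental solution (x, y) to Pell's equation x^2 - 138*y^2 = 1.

First expand sqrt(138) as a continued fraction. With x_i = (sqrt(138) + m_i)/d_i and (m_0, d_0) = (0, 1): a_0 = floor(sqrt(138)) = 11, since 11^2 = 121 <= 138 < 144 = 12^2.
Iterate m_{i+1} = d_i*a_i - m_i, d_{i+1} = (138 - m_{i+1}^2)/d_i, a_{i+1} = floor((a_0 + m_{i+1})/d_{i+1}):
  m_1 = 1*11 - 0 = 11, d_1 = (138 - 11^2)/1 = 17/1 = 17, a_1 = floor((11 + 11)/17) = 1.
  m_2 = 17*1 - 11 = 6, d_2 = (138 - 6^2)/17 = 102/17 = 6, a_2 = floor((11 + 6)/6) = 2.
  m_3 = 6*2 - 6 = 6, d_3 = (138 - 6^2)/6 = 102/6 = 17, a_3 = floor((11 + 6)/17) = 1.
  m_4 = 17*1 - 6 = 11, d_4 = (138 - 11^2)/17 = 17/17 = 1, a_4 = floor((11 + 11)/1) = 22.
  m_5 = 1*22 - 11 = 11, d_5 = (138 - 11^2)/1 = 17/1 = 17: (m_5, d_5) = (m_1, d_1) = (11, 17), so from here the quotients repeat a_1, ..., a_4; the period length is 4.
So sqrt(138) = [11; (1, 2, 1, 22)] with period length k = 4.
k is even, so the fundamental solution of x^2 - 138y^2 = 1 is (p_{k-1}, q_{k-1}) = (p_3, q_3); compute convergents through index 3.
Convergents (p_i = a_i*p_{i-1} + p_{i-2}, q_i = a_i*q_{i-1} + q_{i-2} with p_{-2}=0, p_{-1}=1, q_{-2}=1, q_{-1}=0):
  i=0: a_0=11, p_0 = 11*1 + 0 = 11, q_0 = 11*0 + 1 = 1.
  i=1: a_1=1, p_1 = 1*11 + 1 = 12, q_1 = 1*1 + 0 = 1.
  i=2: a_2=2, p_2 = 2*12 + 11 = 35, q_2 = 2*1 + 1 = 3.
  i=3: a_3=1, p_3 = 1*35 + 12 = 47, q_3 = 1*3 + 1 = 4.
Check: 47^2 - 138*4^2 = 2209 - 2208 = 1, so (x, y) = (47, 4) solves the equation, and by the theorem it is the least positive solution.

(x, y) = (47, 4)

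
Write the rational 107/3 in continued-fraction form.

[35; 1, 2]

Run the Euclidean algorithm on 107 and 3; the successive quotients are the partial quotients a_0, a_1, ... (each step inverts the fractional part left over by the previous one):
  107 = 35*3 + 2, so a_0 = 35.
  3 = 1*2 + 1, so a_1 = 1.
  2 = 2*1 + 0, so a_2 = 2.
The remainder reaches 0 after 3 divisions, so the expansion has 3 partial quotients, read off in order.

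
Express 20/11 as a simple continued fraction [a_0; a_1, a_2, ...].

[1; 1, 4, 2]

Run the Euclidean algorithm on 20 and 11; the successive quotients are the partial quotients a_0, a_1, ... (each step inverts the fractional part left over by the previous one):
  20 = 1*11 + 9, so a_0 = 1.
  11 = 1*9 + 2, so a_1 = 1.
  9 = 4*2 + 1, so a_2 = 4.
  2 = 2*1 + 0, so a_3 = 2.
The remainder reaches 0 after 4 divisions, so the expansion has 4 partial quotients, read off in order.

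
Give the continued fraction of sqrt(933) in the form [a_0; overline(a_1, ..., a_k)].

[30; overline(1, 1, 5, 20, 5, 1, 1, 60)]

Write x_i = (sqrt(933) + m_i)/d_i with (m_0, d_0) = (0, 1). a_0 = floor(sqrt(933)) = 30, since 30^2 = 900 <= 933 < 961 = 31^2.
Iterate m_{i+1} = d_i*a_i - m_i, d_{i+1} = (933 - m_{i+1}^2)/d_i, a_{i+1} = floor((a_0 + m_{i+1})/d_{i+1}):
  m_1 = 1*30 - 0 = 30, d_1 = (933 - 30^2)/1 = 33/1 = 33, a_1 = floor((30 + 30)/33) = 1.
  m_2 = 33*1 - 30 = 3, d_2 = (933 - 3^2)/33 = 924/33 = 28, a_2 = floor((30 + 3)/28) = 1.
  m_3 = 28*1 - 3 = 25, d_3 = (933 - 25^2)/28 = 308/28 = 11, a_3 = floor((30 + 25)/11) = 5.
  m_4 = 11*5 - 25 = 30, d_4 = (933 - 30^2)/11 = 33/11 = 3, a_4 = floor((30 + 30)/3) = 20.
  m_5 = 3*20 - 30 = 30, d_5 = (933 - 30^2)/3 = 33/3 = 11, a_5 = floor((30 + 30)/11) = 5.
  m_6 = 11*5 - 30 = 25, d_6 = (933 - 25^2)/11 = 308/11 = 28, a_6 = floor((30 + 25)/28) = 1.
  m_7 = 28*1 - 25 = 3, d_7 = (933 - 3^2)/28 = 924/28 = 33, a_7 = floor((30 + 3)/33) = 1.
  m_8 = 33*1 - 3 = 30, d_8 = (933 - 30^2)/33 = 33/33 = 1, a_8 = floor((30 + 30)/1) = 60.
  m_9 = 1*60 - 30 = 30, d_9 = (933 - 30^2)/1 = 33/1 = 33: (m_9, d_9) = (m_1, d_1) = (30, 33), so from here the quotients repeat a_1, ..., a_8; the period length is 8.
Hence the expansion of sqrt(933) is a_0 = 30 followed by the repeating block 1, 1, 5, 20, 5, 1, 1, 60 (period 8).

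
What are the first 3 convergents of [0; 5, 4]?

0/1, 1/5, 4/21

Using the convergent recurrence p_i = a_i*p_{i-1} + p_{i-2}, q_i = a_i*q_{i-1} + q_{i-2} with p_{-2}=0, p_{-1}=1, q_{-2}=1, q_{-1}=0:
  i=0: a_0=0, p_0 = 0*1 + 0 = 0, q_0 = 0*0 + 1 = 1.
  i=1: a_1=5, p_1 = 5*0 + 1 = 1, q_1 = 5*1 + 0 = 5.
  i=2: a_2=4, p_2 = 4*1 + 0 = 4, q_2 = 4*5 + 1 = 21.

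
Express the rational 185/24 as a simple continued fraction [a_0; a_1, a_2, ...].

Run the Euclidean algorithm on 185 and 24; the successive quotients are the partial quotients a_0, a_1, ... (each step inverts the fractional part left over by the previous one):
  185 = 7*24 + 17, so a_0 = 7.
  24 = 1*17 + 7, so a_1 = 1.
  17 = 2*7 + 3, so a_2 = 2.
  7 = 2*3 + 1, so a_3 = 2.
  3 = 3*1 + 0, so a_4 = 3.
The remainder reaches 0 after 5 divisions, so the expansion has 5 partial quotients, read off in order.

[7; 1, 2, 2, 3]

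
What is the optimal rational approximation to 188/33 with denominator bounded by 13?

Expand x = 188/33 as a continued fraction with the Euclidean algorithm:
  188 = 5*33 + 23, so a_0 = 5.
  33 = 1*23 + 10, so a_1 = 1.
  23 = 2*10 + 3, so a_2 = 2.
  10 = 3*3 + 1, so a_3 = 3.
  3 = 3*1 + 0, so a_4 = 3.
so x = [5; 1, 2, 3, 3].
Convergents (p_i = a_i*p_{i-1} + p_{i-2}, q_i = a_i*q_{i-1} + q_{i-2} with p_{-2}=0, p_{-1}=1, q_{-2}=1, q_{-1}=0), until the denominator exceeds 13:
  i=0: a_0=5, p_0 = 5*1 + 0 = 5, q_0 = 5*0 + 1 = 1.
  i=1: a_1=1, p_1 = 1*5 + 1 = 6, q_1 = 1*1 + 0 = 1.
  i=2: a_2=2, p_2 = 2*6 + 5 = 17, q_2 = 2*1 + 1 = 3.
  i=3: a_3=3, p_3 = 3*17 + 6 = 57, q_3 = 3*3 + 1 = 10.
  i=4: a_4=3, p_4 = 3*57 + 17 = 188, q_4 = 3*10 + 3 = 33.
q_4 = 33 > 13, so the last convergent with denominator <= 13 is p_3/q_3 = 57/10.
The closest fraction with denominator <= 13 is either p_3/q_3 or the intermediate fraction (k*p_3 + p_2)/(k*q_3 + q_2) with the largest k >= 1 whose denominator stays <= 13; these approach x as k grows, and every other convergent or intermediate fraction in range is farther away.
Largest k: floor((13 - q_2)/q_3) = floor((13 - 3)/10) = 1.
That gives (1*57 + 17)/(1*10 + 3) = 74/13.
Compare the errors: |x - 57/10| = |188*10 - 57*33|/(33*10) = 1/330, and |x - 74/13| = |188*13 - 74*33|/(33*13) = 2/429.
Cross-multiplying, 1*429 = 429 < 660 = 2*330, so 1/330 is smaller: the convergent 57/10 is closer to x than 74/13.

57/10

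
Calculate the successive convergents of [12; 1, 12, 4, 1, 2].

Using the convergent recurrence p_i = a_i*p_{i-1} + p_{i-2}, q_i = a_i*q_{i-1} + q_{i-2} with p_{-2}=0, p_{-1}=1, q_{-2}=1, q_{-1}=0:
  i=0: a_0=12, p_0 = 12*1 + 0 = 12, q_0 = 12*0 + 1 = 1.
  i=1: a_1=1, p_1 = 1*12 + 1 = 13, q_1 = 1*1 + 0 = 1.
  i=2: a_2=12, p_2 = 12*13 + 12 = 168, q_2 = 12*1 + 1 = 13.
  i=3: a_3=4, p_3 = 4*168 + 13 = 685, q_3 = 4*13 + 1 = 53.
  i=4: a_4=1, p_4 = 1*685 + 168 = 853, q_4 = 1*53 + 13 = 66.
  i=5: a_5=2, p_5 = 2*853 + 685 = 2391, q_5 = 2*66 + 53 = 185.

12/1, 13/1, 168/13, 685/53, 853/66, 2391/185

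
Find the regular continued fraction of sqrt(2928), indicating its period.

Write x_i = (sqrt(2928) + m_i)/d_i with (m_0, d_0) = (0, 1). a_0 = floor(sqrt(2928)) = 54, since 54^2 = 2916 <= 2928 < 3025 = 55^2.
Iterate m_{i+1} = d_i*a_i - m_i, d_{i+1} = (2928 - m_{i+1}^2)/d_i, a_{i+1} = floor((a_0 + m_{i+1})/d_{i+1}):
  m_1 = 1*54 - 0 = 54, d_1 = (2928 - 54^2)/1 = 12/1 = 12, a_1 = floor((54 + 54)/12) = 9.
  m_2 = 12*9 - 54 = 54, d_2 = (2928 - 54^2)/12 = 12/12 = 1, a_2 = floor((54 + 54)/1) = 108.
  m_3 = 1*108 - 54 = 54, d_3 = (2928 - 54^2)/1 = 12/1 = 12: (m_3, d_3) = (m_1, d_1) = (54, 12), so from here the quotients repeat a_1, a_2; the period length is 2.
Hence the expansion of sqrt(2928) is a_0 = 54 followed by the repeating block 9, 108 (period 2).

[54; (9, 108)]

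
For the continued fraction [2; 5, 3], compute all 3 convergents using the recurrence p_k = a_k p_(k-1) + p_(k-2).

Using the convergent recurrence p_i = a_i*p_{i-1} + p_{i-2}, q_i = a_i*q_{i-1} + q_{i-2} with p_{-2}=0, p_{-1}=1, q_{-2}=1, q_{-1}=0:
  i=0: a_0=2, p_0 = 2*1 + 0 = 2, q_0 = 2*0 + 1 = 1.
  i=1: a_1=5, p_1 = 5*2 + 1 = 11, q_1 = 5*1 + 0 = 5.
  i=2: a_2=3, p_2 = 3*11 + 2 = 35, q_2 = 3*5 + 1 = 16.

2/1, 11/5, 35/16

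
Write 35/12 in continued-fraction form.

Run the Euclidean algorithm on 35 and 12; the successive quotients are the partial quotients a_0, a_1, ... (each step inverts the fractional part left over by the previous one):
  35 = 2*12 + 11, so a_0 = 2.
  12 = 1*11 + 1, so a_1 = 1.
  11 = 11*1 + 0, so a_2 = 11.
The remainder reaches 0 after 3 divisions, so the expansion has 3 partial quotients, read off in order.

[2; 1, 11]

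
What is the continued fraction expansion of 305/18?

Run the Euclidean algorithm on 305 and 18; the successive quotients are the partial quotients a_0, a_1, ... (each step inverts the fractional part left over by the previous one):
  305 = 16*18 + 17, so a_0 = 16.
  18 = 1*17 + 1, so a_1 = 1.
  17 = 17*1 + 0, so a_2 = 17.
The remainder reaches 0 after 3 divisions, so the expansion has 3 partial quotients, read off in order.

[16; 1, 17]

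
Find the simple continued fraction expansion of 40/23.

[1; 1, 2, 1, 5]

Run the Euclidean algorithm on 40 and 23; the successive quotients are the partial quotients a_0, a_1, ... (each step inverts the fractional part left over by the previous one):
  40 = 1*23 + 17, so a_0 = 1.
  23 = 1*17 + 6, so a_1 = 1.
  17 = 2*6 + 5, so a_2 = 2.
  6 = 1*5 + 1, so a_3 = 1.
  5 = 5*1 + 0, so a_4 = 5.
The remainder reaches 0 after 5 divisions, so the expansion has 5 partial quotients, read off in order.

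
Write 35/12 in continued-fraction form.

Run the Euclidean algorithm on 35 and 12; the successive quotients are the partial quotients a_0, a_1, ... (each step inverts the fractional part left over by the previous one):
  35 = 2*12 + 11, so a_0 = 2.
  12 = 1*11 + 1, so a_1 = 1.
  11 = 11*1 + 0, so a_2 = 11.
The remainder reaches 0 after 3 divisions, so the expansion has 3 partial quotients, read off in order.

[2; 1, 11]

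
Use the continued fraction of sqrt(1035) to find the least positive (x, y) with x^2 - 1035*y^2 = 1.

First expand sqrt(1035) as a continued fraction. With x_i = (sqrt(1035) + m_i)/d_i and (m_0, d_0) = (0, 1): a_0 = floor(sqrt(1035)) = 32, since 32^2 = 1024 <= 1035 < 1089 = 33^2.
Iterate m_{i+1} = d_i*a_i - m_i, d_{i+1} = (1035 - m_{i+1}^2)/d_i, a_{i+1} = floor((a_0 + m_{i+1})/d_{i+1}):
  m_1 = 1*32 - 0 = 32, d_1 = (1035 - 32^2)/1 = 11/1 = 11, a_1 = floor((32 + 32)/11) = 5.
  m_2 = 11*5 - 32 = 23, d_2 = (1035 - 23^2)/11 = 506/11 = 46, a_2 = floor((32 + 23)/46) = 1.
  m_3 = 46*1 - 23 = 23, d_3 = (1035 - 23^2)/46 = 506/46 = 11, a_3 = floor((32 + 23)/11) = 5.
  m_4 = 11*5 - 23 = 32, d_4 = (1035 - 32^2)/11 = 11/11 = 1, a_4 = floor((32 + 32)/1) = 64.
  m_5 = 1*64 - 32 = 32, d_5 = (1035 - 32^2)/1 = 11/1 = 11: (m_5, d_5) = (m_1, d_1) = (32, 11), so from here the quotients repeat a_1, ..., a_4; the period length is 4.
So sqrt(1035) = [32; (5, 1, 5, 64)] with period length k = 4.
k is even, so the fundamental solution of x^2 - 1035y^2 = 1 is (p_{k-1}, q_{k-1}) = (p_3, q_3); compute convergents through index 3.
Convergents (p_i = a_i*p_{i-1} + p_{i-2}, q_i = a_i*q_{i-1} + q_{i-2} with p_{-2}=0, p_{-1}=1, q_{-2}=1, q_{-1}=0):
  i=0: a_0=32, p_0 = 32*1 + 0 = 32, q_0 = 32*0 + 1 = 1.
  i=1: a_1=5, p_1 = 5*32 + 1 = 161, q_1 = 5*1 + 0 = 5.
  i=2: a_2=1, p_2 = 1*161 + 32 = 193, q_2 = 1*5 + 1 = 6.
  i=3: a_3=5, p_3 = 5*193 + 161 = 1126, q_3 = 5*6 + 5 = 35.
Check: 1126^2 - 1035*35^2 = 1267876 - 1267875 = 1, so (x, y) = (1126, 35) solves the equation, and by the theorem it is the least positive solution.

(x, y) = (1126, 35)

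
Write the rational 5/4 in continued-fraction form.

[1; 4]

Run the Euclidean algorithm on 5 and 4; the successive quotients are the partial quotients a_0, a_1, ... (each step inverts the fractional part left over by the previous one):
  5 = 1*4 + 1, so a_0 = 1.
  4 = 4*1 + 0, so a_1 = 4.
The remainder reaches 0 after 2 divisions, so the expansion has 2 partial quotients, read off in order.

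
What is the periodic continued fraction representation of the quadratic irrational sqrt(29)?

Write x_i = (sqrt(29) + m_i)/d_i with (m_0, d_0) = (0, 1). a_0 = floor(sqrt(29)) = 5, since 5^2 = 25 <= 29 < 36 = 6^2.
Iterate m_{i+1} = d_i*a_i - m_i, d_{i+1} = (29 - m_{i+1}^2)/d_i, a_{i+1} = floor((a_0 + m_{i+1})/d_{i+1}):
  m_1 = 1*5 - 0 = 5, d_1 = (29 - 5^2)/1 = 4/1 = 4, a_1 = floor((5 + 5)/4) = 2.
  m_2 = 4*2 - 5 = 3, d_2 = (29 - 3^2)/4 = 20/4 = 5, a_2 = floor((5 + 3)/5) = 1.
  m_3 = 5*1 - 3 = 2, d_3 = (29 - 2^2)/5 = 25/5 = 5, a_3 = floor((5 + 2)/5) = 1.
  m_4 = 5*1 - 2 = 3, d_4 = (29 - 3^2)/5 = 20/5 = 4, a_4 = floor((5 + 3)/4) = 2.
  m_5 = 4*2 - 3 = 5, d_5 = (29 - 5^2)/4 = 4/4 = 1, a_5 = floor((5 + 5)/1) = 10.
  m_6 = 1*10 - 5 = 5, d_6 = (29 - 5^2)/1 = 4/1 = 4: (m_6, d_6) = (m_1, d_1) = (5, 4), so from here the quotients repeat a_1, ..., a_5; the period length is 5.
Hence the expansion of sqrt(29) is a_0 = 5 followed by the repeating block 2, 1, 1, 2, 10 (period 5).

[5; (2, 1, 1, 2, 10)]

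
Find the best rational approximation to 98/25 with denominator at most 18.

51/13

Expand x = 98/25 as a continued fraction with the Euclidean algorithm:
  98 = 3*25 + 23, so a_0 = 3.
  25 = 1*23 + 2, so a_1 = 1.
  23 = 11*2 + 1, so a_2 = 11.
  2 = 2*1 + 0, so a_3 = 2.
so x = [3; 1, 11, 2].
Convergents (p_i = a_i*p_{i-1} + p_{i-2}, q_i = a_i*q_{i-1} + q_{i-2} with p_{-2}=0, p_{-1}=1, q_{-2}=1, q_{-1}=0), until the denominator exceeds 18:
  i=0: a_0=3, p_0 = 3*1 + 0 = 3, q_0 = 3*0 + 1 = 1.
  i=1: a_1=1, p_1 = 1*3 + 1 = 4, q_1 = 1*1 + 0 = 1.
  i=2: a_2=11, p_2 = 11*4 + 3 = 47, q_2 = 11*1 + 1 = 12.
  i=3: a_3=2, p_3 = 2*47 + 4 = 98, q_3 = 2*12 + 1 = 25.
q_3 = 25 > 18, so the last convergent with denominator <= 18 is p_2/q_2 = 47/12.
The closest fraction with denominator <= 18 is either p_2/q_2 or the intermediate fraction (k*p_2 + p_1)/(k*q_2 + q_1) with the largest k >= 1 whose denominator stays <= 18; these approach x as k grows, and every other convergent or intermediate fraction in range is farther away.
Largest k: floor((18 - q_1)/q_2) = floor((18 - 1)/12) = 1.
That gives (1*47 + 4)/(1*12 + 1) = 51/13.
Compare the errors: |x - 47/12| = |98*12 - 47*25|/(25*12) = 1/300, and |x - 51/13| = |98*13 - 51*25|/(25*13) = 1/325.
Cross-multiplying, 1*300 = 300 < 325 = 1*325, so 1/325 is smaller: the intermediate fraction 51/13 is closer to x than 47/12.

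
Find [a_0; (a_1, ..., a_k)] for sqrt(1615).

Write x_i = (sqrt(1615) + m_i)/d_i with (m_0, d_0) = (0, 1). a_0 = floor(sqrt(1615)) = 40, since 40^2 = 1600 <= 1615 < 1681 = 41^2.
Iterate m_{i+1} = d_i*a_i - m_i, d_{i+1} = (1615 - m_{i+1}^2)/d_i, a_{i+1} = floor((a_0 + m_{i+1})/d_{i+1}):
  m_1 = 1*40 - 0 = 40, d_1 = (1615 - 40^2)/1 = 15/1 = 15, a_1 = floor((40 + 40)/15) = 5.
  m_2 = 15*5 - 40 = 35, d_2 = (1615 - 35^2)/15 = 390/15 = 26, a_2 = floor((40 + 35)/26) = 2.
  m_3 = 26*2 - 35 = 17, d_3 = (1615 - 17^2)/26 = 1326/26 = 51, a_3 = floor((40 + 17)/51) = 1.
  m_4 = 51*1 - 17 = 34, d_4 = (1615 - 34^2)/51 = 459/51 = 9, a_4 = floor((40 + 34)/9) = 8.
  m_5 = 9*8 - 34 = 38, d_5 = (1615 - 38^2)/9 = 171/9 = 19, a_5 = floor((40 + 38)/19) = 4.
  m_6 = 19*4 - 38 = 38, d_6 = (1615 - 38^2)/19 = 171/19 = 9, a_6 = floor((40 + 38)/9) = 8.
  m_7 = 9*8 - 38 = 34, d_7 = (1615 - 34^2)/9 = 459/9 = 51, a_7 = floor((40 + 34)/51) = 1.
  m_8 = 51*1 - 34 = 17, d_8 = (1615 - 17^2)/51 = 1326/51 = 26, a_8 = floor((40 + 17)/26) = 2.
  m_9 = 26*2 - 17 = 35, d_9 = (1615 - 35^2)/26 = 390/26 = 15, a_9 = floor((40 + 35)/15) = 5.
  m_10 = 15*5 - 35 = 40, d_10 = (1615 - 40^2)/15 = 15/15 = 1, a_10 = floor((40 + 40)/1) = 80.
  m_11 = 1*80 - 40 = 40, d_11 = (1615 - 40^2)/1 = 15/1 = 15: (m_11, d_11) = (m_1, d_1) = (40, 15), so from here the quotients repeat a_1, ..., a_10; the period length is 10.
Hence the expansion of sqrt(1615) is a_0 = 40 followed by the repeating block 5, 2, 1, 8, 4, 8, 1, 2, 5, 80 (period 10).

[40; (5, 2, 1, 8, 4, 8, 1, 2, 5, 80)]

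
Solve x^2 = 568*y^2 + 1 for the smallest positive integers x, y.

(x, y) = (143, 6)

First expand sqrt(568) as a continued fraction. With x_i = (sqrt(568) + m_i)/d_i and (m_0, d_0) = (0, 1): a_0 = floor(sqrt(568)) = 23, since 23^2 = 529 <= 568 < 576 = 24^2.
Iterate m_{i+1} = d_i*a_i - m_i, d_{i+1} = (568 - m_{i+1}^2)/d_i, a_{i+1} = floor((a_0 + m_{i+1})/d_{i+1}):
  m_1 = 1*23 - 0 = 23, d_1 = (568 - 23^2)/1 = 39/1 = 39, a_1 = floor((23 + 23)/39) = 1.
  m_2 = 39*1 - 23 = 16, d_2 = (568 - 16^2)/39 = 312/39 = 8, a_2 = floor((23 + 16)/8) = 4.
  m_3 = 8*4 - 16 = 16, d_3 = (568 - 16^2)/8 = 312/8 = 39, a_3 = floor((23 + 16)/39) = 1.
  m_4 = 39*1 - 16 = 23, d_4 = (568 - 23^2)/39 = 39/39 = 1, a_4 = floor((23 + 23)/1) = 46.
  m_5 = 1*46 - 23 = 23, d_5 = (568 - 23^2)/1 = 39/1 = 39: (m_5, d_5) = (m_1, d_1) = (23, 39), so from here the quotients repeat a_1, ..., a_4; the period length is 4.
So sqrt(568) = [23; (1, 4, 1, 46)] with period length k = 4.
k is even, so the fundamental solution of x^2 - 568y^2 = 1 is (p_{k-1}, q_{k-1}) = (p_3, q_3); compute convergents through index 3.
Convergents (p_i = a_i*p_{i-1} + p_{i-2}, q_i = a_i*q_{i-1} + q_{i-2} with p_{-2}=0, p_{-1}=1, q_{-2}=1, q_{-1}=0):
  i=0: a_0=23, p_0 = 23*1 + 0 = 23, q_0 = 23*0 + 1 = 1.
  i=1: a_1=1, p_1 = 1*23 + 1 = 24, q_1 = 1*1 + 0 = 1.
  i=2: a_2=4, p_2 = 4*24 + 23 = 119, q_2 = 4*1 + 1 = 5.
  i=3: a_3=1, p_3 = 1*119 + 24 = 143, q_3 = 1*5 + 1 = 6.
Check: 143^2 - 568*6^2 = 20449 - 20448 = 1, so (x, y) = (143, 6) solves the equation, and by the theorem it is the least positive solution.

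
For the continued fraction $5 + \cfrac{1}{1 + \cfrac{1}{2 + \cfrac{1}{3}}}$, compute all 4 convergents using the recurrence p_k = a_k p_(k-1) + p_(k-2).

Using the convergent recurrence p_i = a_i*p_{i-1} + p_{i-2}, q_i = a_i*q_{i-1} + q_{i-2} with p_{-2}=0, p_{-1}=1, q_{-2}=1, q_{-1}=0:
  i=0: a_0=5, p_0 = 5*1 + 0 = 5, q_0 = 5*0 + 1 = 1.
  i=1: a_1=1, p_1 = 1*5 + 1 = 6, q_1 = 1*1 + 0 = 1.
  i=2: a_2=2, p_2 = 2*6 + 5 = 17, q_2 = 2*1 + 1 = 3.
  i=3: a_3=3, p_3 = 3*17 + 6 = 57, q_3 = 3*3 + 1 = 10.

5/1, 6/1, 17/3, 57/10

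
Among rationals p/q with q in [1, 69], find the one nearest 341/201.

95/56

Expand x = 341/201 as a continued fraction with the Euclidean algorithm:
  341 = 1*201 + 140, so a_0 = 1.
  201 = 1*140 + 61, so a_1 = 1.
  140 = 2*61 + 18, so a_2 = 2.
  61 = 3*18 + 7, so a_3 = 3.
  18 = 2*7 + 4, so a_4 = 2.
  7 = 1*4 + 3, so a_5 = 1.
  4 = 1*3 + 1, so a_6 = 1.
  3 = 3*1 + 0, so a_7 = 3.
so x = [1; 1, 2, 3, 2, 1, 1, 3].
Convergents (p_i = a_i*p_{i-1} + p_{i-2}, q_i = a_i*q_{i-1} + q_{i-2} with p_{-2}=0, p_{-1}=1, q_{-2}=1, q_{-1}=0), until the denominator exceeds 69:
  i=0: a_0=1, p_0 = 1*1 + 0 = 1, q_0 = 1*0 + 1 = 1.
  i=1: a_1=1, p_1 = 1*1 + 1 = 2, q_1 = 1*1 + 0 = 1.
  i=2: a_2=2, p_2 = 2*2 + 1 = 5, q_2 = 2*1 + 1 = 3.
  i=3: a_3=3, p_3 = 3*5 + 2 = 17, q_3 = 3*3 + 1 = 10.
  i=4: a_4=2, p_4 = 2*17 + 5 = 39, q_4 = 2*10 + 3 = 23.
  i=5: a_5=1, p_5 = 1*39 + 17 = 56, q_5 = 1*23 + 10 = 33.
  i=6: a_6=1, p_6 = 1*56 + 39 = 95, q_6 = 1*33 + 23 = 56.
  i=7: a_7=3, p_7 = 3*95 + 56 = 341, q_7 = 3*56 + 33 = 201.
q_7 = 201 > 69, so the last convergent with denominator <= 69 is p_6/q_6 = 95/56.
The closest fraction with denominator <= 69 is either p_6/q_6 or the intermediate fraction (k*p_6 + p_5)/(k*q_6 + q_5) with the largest k >= 1 whose denominator stays <= 69; these approach x as k grows, and every other convergent or intermediate fraction in range is farther away.
Largest k: floor((69 - q_5)/q_6) = floor((69 - 33)/56) = 0.
Since k = 0, no intermediate fraction beyond p_6/q_6 has denominator <= 69, so the convergent 95/56 is the closest (its error is |341*56 - 95*201|/(201*56) = 1/11256).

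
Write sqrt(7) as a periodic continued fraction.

[2; (1, 1, 1, 4)]

Write x_i = (sqrt(7) + m_i)/d_i with (m_0, d_0) = (0, 1). a_0 = floor(sqrt(7)) = 2, since 2^2 = 4 <= 7 < 9 = 3^2.
Iterate m_{i+1} = d_i*a_i - m_i, d_{i+1} = (7 - m_{i+1}^2)/d_i, a_{i+1} = floor((a_0 + m_{i+1})/d_{i+1}):
  m_1 = 1*2 - 0 = 2, d_1 = (7 - 2^2)/1 = 3/1 = 3, a_1 = floor((2 + 2)/3) = 1.
  m_2 = 3*1 - 2 = 1, d_2 = (7 - 1^2)/3 = 6/3 = 2, a_2 = floor((2 + 1)/2) = 1.
  m_3 = 2*1 - 1 = 1, d_3 = (7 - 1^2)/2 = 6/2 = 3, a_3 = floor((2 + 1)/3) = 1.
  m_4 = 3*1 - 1 = 2, d_4 = (7 - 2^2)/3 = 3/3 = 1, a_4 = floor((2 + 2)/1) = 4.
  m_5 = 1*4 - 2 = 2, d_5 = (7 - 2^2)/1 = 3/1 = 3: (m_5, d_5) = (m_1, d_1) = (2, 3), so from here the quotients repeat a_1, ..., a_4; the period length is 4.
Hence the expansion of sqrt(7) is a_0 = 2 followed by the repeating block 1, 1, 1, 4 (period 4).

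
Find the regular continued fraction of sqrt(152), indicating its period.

Write x_i = (sqrt(152) + m_i)/d_i with (m_0, d_0) = (0, 1). a_0 = floor(sqrt(152)) = 12, since 12^2 = 144 <= 152 < 169 = 13^2.
Iterate m_{i+1} = d_i*a_i - m_i, d_{i+1} = (152 - m_{i+1}^2)/d_i, a_{i+1} = floor((a_0 + m_{i+1})/d_{i+1}):
  m_1 = 1*12 - 0 = 12, d_1 = (152 - 12^2)/1 = 8/1 = 8, a_1 = floor((12 + 12)/8) = 3.
  m_2 = 8*3 - 12 = 12, d_2 = (152 - 12^2)/8 = 8/8 = 1, a_2 = floor((12 + 12)/1) = 24.
  m_3 = 1*24 - 12 = 12, d_3 = (152 - 12^2)/1 = 8/1 = 8: (m_3, d_3) = (m_1, d_1) = (12, 8), so from here the quotients repeat a_1, a_2; the period length is 2.
Hence the expansion of sqrt(152) is a_0 = 12 followed by the repeating block 3, 24 (period 2).

[12; (3, 24)]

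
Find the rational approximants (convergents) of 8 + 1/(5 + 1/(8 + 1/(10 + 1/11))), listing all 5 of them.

Using the convergent recurrence p_i = a_i*p_{i-1} + p_{i-2}, q_i = a_i*q_{i-1} + q_{i-2} with p_{-2}=0, p_{-1}=1, q_{-2}=1, q_{-1}=0:
  i=0: a_0=8, p_0 = 8*1 + 0 = 8, q_0 = 8*0 + 1 = 1.
  i=1: a_1=5, p_1 = 5*8 + 1 = 41, q_1 = 5*1 + 0 = 5.
  i=2: a_2=8, p_2 = 8*41 + 8 = 336, q_2 = 8*5 + 1 = 41.
  i=3: a_3=10, p_3 = 10*336 + 41 = 3401, q_3 = 10*41 + 5 = 415.
  i=4: a_4=11, p_4 = 11*3401 + 336 = 37747, q_4 = 11*415 + 41 = 4606.

8/1, 41/5, 336/41, 3401/415, 37747/4606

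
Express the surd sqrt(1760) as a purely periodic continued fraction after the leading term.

Write x_i = (sqrt(1760) + m_i)/d_i with (m_0, d_0) = (0, 1). a_0 = floor(sqrt(1760)) = 41, since 41^2 = 1681 <= 1760 < 1764 = 42^2.
Iterate m_{i+1} = d_i*a_i - m_i, d_{i+1} = (1760 - m_{i+1}^2)/d_i, a_{i+1} = floor((a_0 + m_{i+1})/d_{i+1}):
  m_1 = 1*41 - 0 = 41, d_1 = (1760 - 41^2)/1 = 79/1 = 79, a_1 = floor((41 + 41)/79) = 1.
  m_2 = 79*1 - 41 = 38, d_2 = (1760 - 38^2)/79 = 316/79 = 4, a_2 = floor((41 + 38)/4) = 19.
  m_3 = 4*19 - 38 = 38, d_3 = (1760 - 38^2)/4 = 316/4 = 79, a_3 = floor((41 + 38)/79) = 1.
  m_4 = 79*1 - 38 = 41, d_4 = (1760 - 41^2)/79 = 79/79 = 1, a_4 = floor((41 + 41)/1) = 82.
  m_5 = 1*82 - 41 = 41, d_5 = (1760 - 41^2)/1 = 79/1 = 79: (m_5, d_5) = (m_1, d_1) = (41, 79), so from here the quotients repeat a_1, ..., a_4; the period length is 4.
Hence the expansion of sqrt(1760) is a_0 = 41 followed by the repeating block 1, 19, 1, 82 (period 4).

[41; (1, 19, 1, 82)]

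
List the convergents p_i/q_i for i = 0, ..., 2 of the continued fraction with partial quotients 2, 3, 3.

Using the convergent recurrence p_i = a_i*p_{i-1} + p_{i-2}, q_i = a_i*q_{i-1} + q_{i-2} with p_{-2}=0, p_{-1}=1, q_{-2}=1, q_{-1}=0:
  i=0: a_0=2, p_0 = 2*1 + 0 = 2, q_0 = 2*0 + 1 = 1.
  i=1: a_1=3, p_1 = 3*2 + 1 = 7, q_1 = 3*1 + 0 = 3.
  i=2: a_2=3, p_2 = 3*7 + 2 = 23, q_2 = 3*3 + 1 = 10.

2/1, 7/3, 23/10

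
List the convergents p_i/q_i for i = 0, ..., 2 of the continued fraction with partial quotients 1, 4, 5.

1/1, 5/4, 26/21

Using the convergent recurrence p_i = a_i*p_{i-1} + p_{i-2}, q_i = a_i*q_{i-1} + q_{i-2} with p_{-2}=0, p_{-1}=1, q_{-2}=1, q_{-1}=0:
  i=0: a_0=1, p_0 = 1*1 + 0 = 1, q_0 = 1*0 + 1 = 1.
  i=1: a_1=4, p_1 = 4*1 + 1 = 5, q_1 = 4*1 + 0 = 4.
  i=2: a_2=5, p_2 = 5*5 + 1 = 26, q_2 = 5*4 + 1 = 21.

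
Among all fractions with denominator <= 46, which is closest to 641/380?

27/16

Expand x = 641/380 as a continued fraction with the Euclidean algorithm:
  641 = 1*380 + 261, so a_0 = 1.
  380 = 1*261 + 119, so a_1 = 1.
  261 = 2*119 + 23, so a_2 = 2.
  119 = 5*23 + 4, so a_3 = 5.
  23 = 5*4 + 3, so a_4 = 5.
  4 = 1*3 + 1, so a_5 = 1.
  3 = 3*1 + 0, so a_6 = 3.
so x = [1; 1, 2, 5, 5, 1, 3].
Convergents (p_i = a_i*p_{i-1} + p_{i-2}, q_i = a_i*q_{i-1} + q_{i-2} with p_{-2}=0, p_{-1}=1, q_{-2}=1, q_{-1}=0), until the denominator exceeds 46:
  i=0: a_0=1, p_0 = 1*1 + 0 = 1, q_0 = 1*0 + 1 = 1.
  i=1: a_1=1, p_1 = 1*1 + 1 = 2, q_1 = 1*1 + 0 = 1.
  i=2: a_2=2, p_2 = 2*2 + 1 = 5, q_2 = 2*1 + 1 = 3.
  i=3: a_3=5, p_3 = 5*5 + 2 = 27, q_3 = 5*3 + 1 = 16.
  i=4: a_4=5, p_4 = 5*27 + 5 = 140, q_4 = 5*16 + 3 = 83.
q_4 = 83 > 46, so the last convergent with denominator <= 46 is p_3/q_3 = 27/16.
The closest fraction with denominator <= 46 is either p_3/q_3 or the intermediate fraction (k*p_3 + p_2)/(k*q_3 + q_2) with the largest k >= 1 whose denominator stays <= 46; these approach x as k grows, and every other convergent or intermediate fraction in range is farther away.
Largest k: floor((46 - q_2)/q_3) = floor((46 - 3)/16) = 2.
That gives (2*27 + 5)/(2*16 + 3) = 59/35.
Compare the errors: |x - 27/16| = |641*16 - 27*380|/(380*16) = 4/6080, and |x - 59/35| = |641*35 - 59*380|/(380*35) = 15/13300.
Cross-multiplying, 4*13300 = 53200 < 91200 = 15*6080, so 4/6080 is smaller: the convergent 27/16 is closer to x than 59/35.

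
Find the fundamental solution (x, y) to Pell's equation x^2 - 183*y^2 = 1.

First expand sqrt(183) as a continued fraction. With x_i = (sqrt(183) + m_i)/d_i and (m_0, d_0) = (0, 1): a_0 = floor(sqrt(183)) = 13, since 13^2 = 169 <= 183 < 196 = 14^2.
Iterate m_{i+1} = d_i*a_i - m_i, d_{i+1} = (183 - m_{i+1}^2)/d_i, a_{i+1} = floor((a_0 + m_{i+1})/d_{i+1}):
  m_1 = 1*13 - 0 = 13, d_1 = (183 - 13^2)/1 = 14/1 = 14, a_1 = floor((13 + 13)/14) = 1.
  m_2 = 14*1 - 13 = 1, d_2 = (183 - 1^2)/14 = 182/14 = 13, a_2 = floor((13 + 1)/13) = 1.
  m_3 = 13*1 - 1 = 12, d_3 = (183 - 12^2)/13 = 39/13 = 3, a_3 = floor((13 + 12)/3) = 8.
  m_4 = 3*8 - 12 = 12, d_4 = (183 - 12^2)/3 = 39/3 = 13, a_4 = floor((13 + 12)/13) = 1.
  m_5 = 13*1 - 12 = 1, d_5 = (183 - 1^2)/13 = 182/13 = 14, a_5 = floor((13 + 1)/14) = 1.
  m_6 = 14*1 - 1 = 13, d_6 = (183 - 13^2)/14 = 14/14 = 1, a_6 = floor((13 + 13)/1) = 26.
  m_7 = 1*26 - 13 = 13, d_7 = (183 - 13^2)/1 = 14/1 = 14: (m_7, d_7) = (m_1, d_1) = (13, 14), so from here the quotients repeat a_1, ..., a_6; the period length is 6.
So sqrt(183) = [13; (1, 1, 8, 1, 1, 26)] with period length k = 6.
k is even, so the fundamental solution of x^2 - 183y^2 = 1 is (p_{k-1}, q_{k-1}) = (p_5, q_5); compute convergents through index 5.
Convergents (p_i = a_i*p_{i-1} + p_{i-2}, q_i = a_i*q_{i-1} + q_{i-2} with p_{-2}=0, p_{-1}=1, q_{-2}=1, q_{-1}=0):
  i=0: a_0=13, p_0 = 13*1 + 0 = 13, q_0 = 13*0 + 1 = 1.
  i=1: a_1=1, p_1 = 1*13 + 1 = 14, q_1 = 1*1 + 0 = 1.
  i=2: a_2=1, p_2 = 1*14 + 13 = 27, q_2 = 1*1 + 1 = 2.
  i=3: a_3=8, p_3 = 8*27 + 14 = 230, q_3 = 8*2 + 1 = 17.
  i=4: a_4=1, p_4 = 1*230 + 27 = 257, q_4 = 1*17 + 2 = 19.
  i=5: a_5=1, p_5 = 1*257 + 230 = 487, q_5 = 1*19 + 17 = 36.
Check: 487^2 - 183*36^2 = 237169 - 237168 = 1, so (x, y) = (487, 36) solves the equation, and by the theorem it is the least positive solution.

(x, y) = (487, 36)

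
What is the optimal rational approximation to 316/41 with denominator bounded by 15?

Expand x = 316/41 as a continued fraction with the Euclidean algorithm:
  316 = 7*41 + 29, so a_0 = 7.
  41 = 1*29 + 12, so a_1 = 1.
  29 = 2*12 + 5, so a_2 = 2.
  12 = 2*5 + 2, so a_3 = 2.
  5 = 2*2 + 1, so a_4 = 2.
  2 = 2*1 + 0, so a_5 = 2.
so x = [7; 1, 2, 2, 2, 2].
Convergents (p_i = a_i*p_{i-1} + p_{i-2}, q_i = a_i*q_{i-1} + q_{i-2} with p_{-2}=0, p_{-1}=1, q_{-2}=1, q_{-1}=0), until the denominator exceeds 15:
  i=0: a_0=7, p_0 = 7*1 + 0 = 7, q_0 = 7*0 + 1 = 1.
  i=1: a_1=1, p_1 = 1*7 + 1 = 8, q_1 = 1*1 + 0 = 1.
  i=2: a_2=2, p_2 = 2*8 + 7 = 23, q_2 = 2*1 + 1 = 3.
  i=3: a_3=2, p_3 = 2*23 + 8 = 54, q_3 = 2*3 + 1 = 7.
  i=4: a_4=2, p_4 = 2*54 + 23 = 131, q_4 = 2*7 + 3 = 17.
q_4 = 17 > 15, so the last convergent with denominator <= 15 is p_3/q_3 = 54/7.
The closest fraction with denominator <= 15 is either p_3/q_3 or the intermediate fraction (k*p_3 + p_2)/(k*q_3 + q_2) with the largest k >= 1 whose denominator stays <= 15; these approach x as k grows, and every other convergent or intermediate fraction in range is farther away.
Largest k: floor((15 - q_2)/q_3) = floor((15 - 3)/7) = 1.
That gives (1*54 + 23)/(1*7 + 3) = 77/10.
Compare the errors: |x - 54/7| = |316*7 - 54*41|/(41*7) = 2/287, and |x - 77/10| = |316*10 - 77*41|/(41*10) = 3/410.
Cross-multiplying, 2*410 = 820 < 861 = 3*287, so 2/287 is smaller: the convergent 54/7 is closer to x than 77/10.

54/7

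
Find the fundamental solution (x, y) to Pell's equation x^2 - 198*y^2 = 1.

First expand sqrt(198) as a continued fraction. With x_i = (sqrt(198) + m_i)/d_i and (m_0, d_0) = (0, 1): a_0 = floor(sqrt(198)) = 14, since 14^2 = 196 <= 198 < 225 = 15^2.
Iterate m_{i+1} = d_i*a_i - m_i, d_{i+1} = (198 - m_{i+1}^2)/d_i, a_{i+1} = floor((a_0 + m_{i+1})/d_{i+1}):
  m_1 = 1*14 - 0 = 14, d_1 = (198 - 14^2)/1 = 2/1 = 2, a_1 = floor((14 + 14)/2) = 14.
  m_2 = 2*14 - 14 = 14, d_2 = (198 - 14^2)/2 = 2/2 = 1, a_2 = floor((14 + 14)/1) = 28.
  m_3 = 1*28 - 14 = 14, d_3 = (198 - 14^2)/1 = 2/1 = 2: (m_3, d_3) = (m_1, d_1) = (14, 2), so from here the quotients repeat a_1, a_2; the period length is 2.
So sqrt(198) = [14; (14, 28)] with period length k = 2.
k is even, so the fundamental solution of x^2 - 198y^2 = 1 is (p_{k-1}, q_{k-1}) = (p_1, q_1); compute convergents through index 1.
Convergents (p_i = a_i*p_{i-1} + p_{i-2}, q_i = a_i*q_{i-1} + q_{i-2} with p_{-2}=0, p_{-1}=1, q_{-2}=1, q_{-1}=0):
  i=0: a_0=14, p_0 = 14*1 + 0 = 14, q_0 = 14*0 + 1 = 1.
  i=1: a_1=14, p_1 = 14*14 + 1 = 197, q_1 = 14*1 + 0 = 14.
Check: 197^2 - 198*14^2 = 38809 - 38808 = 1, so (x, y) = (197, 14) solves the equation, and by the theorem it is the least positive solution.

(x, y) = (197, 14)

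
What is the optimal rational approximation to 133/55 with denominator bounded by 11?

Expand x = 133/55 as a continued fraction with the Euclidean algorithm:
  133 = 2*55 + 23, so a_0 = 2.
  55 = 2*23 + 9, so a_1 = 2.
  23 = 2*9 + 5, so a_2 = 2.
  9 = 1*5 + 4, so a_3 = 1.
  5 = 1*4 + 1, so a_4 = 1.
  4 = 4*1 + 0, so a_5 = 4.
so x = [2; 2, 2, 1, 1, 4].
Convergents (p_i = a_i*p_{i-1} + p_{i-2}, q_i = a_i*q_{i-1} + q_{i-2} with p_{-2}=0, p_{-1}=1, q_{-2}=1, q_{-1}=0), until the denominator exceeds 11:
  i=0: a_0=2, p_0 = 2*1 + 0 = 2, q_0 = 2*0 + 1 = 1.
  i=1: a_1=2, p_1 = 2*2 + 1 = 5, q_1 = 2*1 + 0 = 2.
  i=2: a_2=2, p_2 = 2*5 + 2 = 12, q_2 = 2*2 + 1 = 5.
  i=3: a_3=1, p_3 = 1*12 + 5 = 17, q_3 = 1*5 + 2 = 7.
  i=4: a_4=1, p_4 = 1*17 + 12 = 29, q_4 = 1*7 + 5 = 12.
q_4 = 12 > 11, so the last convergent with denominator <= 11 is p_3/q_3 = 17/7.
The closest fraction with denominator <= 11 is either p_3/q_3 or the intermediate fraction (k*p_3 + p_2)/(k*q_3 + q_2) with the largest k >= 1 whose denominator stays <= 11; these approach x as k grows, and every other convergent or intermediate fraction in range is farther away.
Largest k: floor((11 - q_2)/q_3) = floor((11 - 5)/7) = 0.
Since k = 0, no intermediate fraction beyond p_3/q_3 has denominator <= 11, so the convergent 17/7 is the closest (its error is |133*7 - 17*55|/(55*7) = 4/385).

17/7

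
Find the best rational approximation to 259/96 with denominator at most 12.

Expand x = 259/96 as a continued fraction with the Euclidean algorithm:
  259 = 2*96 + 67, so a_0 = 2.
  96 = 1*67 + 29, so a_1 = 1.
  67 = 2*29 + 9, so a_2 = 2.
  29 = 3*9 + 2, so a_3 = 3.
  9 = 4*2 + 1, so a_4 = 4.
  2 = 2*1 + 0, so a_5 = 2.
so x = [2; 1, 2, 3, 4, 2].
Convergents (p_i = a_i*p_{i-1} + p_{i-2}, q_i = a_i*q_{i-1} + q_{i-2} with p_{-2}=0, p_{-1}=1, q_{-2}=1, q_{-1}=0), until the denominator exceeds 12:
  i=0: a_0=2, p_0 = 2*1 + 0 = 2, q_0 = 2*0 + 1 = 1.
  i=1: a_1=1, p_1 = 1*2 + 1 = 3, q_1 = 1*1 + 0 = 1.
  i=2: a_2=2, p_2 = 2*3 + 2 = 8, q_2 = 2*1 + 1 = 3.
  i=3: a_3=3, p_3 = 3*8 + 3 = 27, q_3 = 3*3 + 1 = 10.
  i=4: a_4=4, p_4 = 4*27 + 8 = 116, q_4 = 4*10 + 3 = 43.
q_4 = 43 > 12, so the last convergent with denominator <= 12 is p_3/q_3 = 27/10.
The closest fraction with denominator <= 12 is either p_3/q_3 or the intermediate fraction (k*p_3 + p_2)/(k*q_3 + q_2) with the largest k >= 1 whose denominator stays <= 12; these approach x as k grows, and every other convergent or intermediate fraction in range is farther away.
Largest k: floor((12 - q_2)/q_3) = floor((12 - 3)/10) = 0.
Since k = 0, no intermediate fraction beyond p_3/q_3 has denominator <= 12, so the convergent 27/10 is the closest (its error is |259*10 - 27*96|/(96*10) = 2/960).

27/10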